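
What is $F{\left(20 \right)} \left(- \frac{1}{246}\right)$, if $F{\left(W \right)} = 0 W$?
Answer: $0$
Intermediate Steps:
$F{\left(W \right)} = 0$
$F{\left(20 \right)} \left(- \frac{1}{246}\right) = 0 \left(- \frac{1}{246}\right) = 0$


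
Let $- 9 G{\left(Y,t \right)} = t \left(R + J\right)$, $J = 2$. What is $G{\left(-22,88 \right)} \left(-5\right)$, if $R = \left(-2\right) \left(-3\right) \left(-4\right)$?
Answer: $- \frac{9680}{9} \approx -1075.6$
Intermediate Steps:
$R = -24$ ($R = 6 \left(-4\right) = -24$)
$G{\left(Y,t \right)} = \frac{22 t}{9}$ ($G{\left(Y,t \right)} = - \frac{t \left(-24 + 2\right)}{9} = - \frac{t \left(-22\right)}{9} = - \frac{\left(-22\right) t}{9} = \frac{22 t}{9}$)
$G{\left(-22,88 \right)} \left(-5\right) = \frac{22}{9} \cdot 88 \left(-5\right) = \frac{1936}{9} \left(-5\right) = - \frac{9680}{9}$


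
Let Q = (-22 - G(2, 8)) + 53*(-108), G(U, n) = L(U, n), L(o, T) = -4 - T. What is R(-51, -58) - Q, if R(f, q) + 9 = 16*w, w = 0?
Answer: 5725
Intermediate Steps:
G(U, n) = -4 - n
R(f, q) = -9 (R(f, q) = -9 + 16*0 = -9 + 0 = -9)
Q = -5734 (Q = (-22 - (-4 - 1*8)) + 53*(-108) = (-22 - (-4 - 8)) - 5724 = (-22 - 1*(-12)) - 5724 = (-22 + 12) - 5724 = -10 - 5724 = -5734)
R(-51, -58) - Q = -9 - 1*(-5734) = -9 + 5734 = 5725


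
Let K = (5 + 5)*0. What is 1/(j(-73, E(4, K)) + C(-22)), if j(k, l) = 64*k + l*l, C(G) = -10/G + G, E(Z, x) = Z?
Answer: -11/51453 ≈ -0.00021379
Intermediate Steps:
K = 0 (K = 10*0 = 0)
C(G) = G - 10/G (C(G) = -10/G + G = G - 10/G)
j(k, l) = l**2 + 64*k (j(k, l) = 64*k + l**2 = l**2 + 64*k)
1/(j(-73, E(4, K)) + C(-22)) = 1/((4**2 + 64*(-73)) + (-22 - 10/(-22))) = 1/((16 - 4672) + (-22 - 10*(-1/22))) = 1/(-4656 + (-22 + 5/11)) = 1/(-4656 - 237/11) = 1/(-51453/11) = -11/51453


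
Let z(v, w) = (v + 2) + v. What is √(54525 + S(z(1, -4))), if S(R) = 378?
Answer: √54903 ≈ 234.31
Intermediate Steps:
z(v, w) = 2 + 2*v (z(v, w) = (2 + v) + v = 2 + 2*v)
√(54525 + S(z(1, -4))) = √(54525 + 378) = √54903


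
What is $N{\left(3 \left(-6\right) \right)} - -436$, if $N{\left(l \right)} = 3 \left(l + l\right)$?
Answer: $328$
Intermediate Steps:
$N{\left(l \right)} = 6 l$ ($N{\left(l \right)} = 3 \cdot 2 l = 6 l$)
$N{\left(3 \left(-6\right) \right)} - -436 = 6 \cdot 3 \left(-6\right) - -436 = 6 \left(-18\right) + 436 = -108 + 436 = 328$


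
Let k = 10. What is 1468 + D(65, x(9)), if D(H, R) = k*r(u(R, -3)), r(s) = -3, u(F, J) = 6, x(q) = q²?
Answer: 1438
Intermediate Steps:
D(H, R) = -30 (D(H, R) = 10*(-3) = -30)
1468 + D(65, x(9)) = 1468 - 30 = 1438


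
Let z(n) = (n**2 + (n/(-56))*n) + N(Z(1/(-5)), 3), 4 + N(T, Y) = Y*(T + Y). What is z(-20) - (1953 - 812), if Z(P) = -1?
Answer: -5223/7 ≈ -746.14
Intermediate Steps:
N(T, Y) = -4 + Y*(T + Y)
z(n) = 2 + 55*n**2/56 (z(n) = (n**2 + (n/(-56))*n) + (-4 + 3**2 - 1*3) = (n**2 + (n*(-1/56))*n) + (-4 + 9 - 3) = (n**2 + (-n/56)*n) + 2 = (n**2 - n**2/56) + 2 = 55*n**2/56 + 2 = 2 + 55*n**2/56)
z(-20) - (1953 - 812) = (2 + (55/56)*(-20)**2) - (1953 - 812) = (2 + (55/56)*400) - 1*1141 = (2 + 2750/7) - 1141 = 2764/7 - 1141 = -5223/7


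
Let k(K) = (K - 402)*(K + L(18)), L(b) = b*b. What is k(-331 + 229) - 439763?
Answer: -551651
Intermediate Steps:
L(b) = b²
k(K) = (-402 + K)*(324 + K) (k(K) = (K - 402)*(K + 18²) = (-402 + K)*(K + 324) = (-402 + K)*(324 + K))
k(-331 + 229) - 439763 = (-130248 + (-331 + 229)² - 78*(-331 + 229)) - 439763 = (-130248 + (-102)² - 78*(-102)) - 439763 = (-130248 + 10404 + 7956) - 439763 = -111888 - 439763 = -551651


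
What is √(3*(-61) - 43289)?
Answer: 4*I*√2717 ≈ 208.5*I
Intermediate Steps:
√(3*(-61) - 43289) = √(-183 - 43289) = √(-43472) = 4*I*√2717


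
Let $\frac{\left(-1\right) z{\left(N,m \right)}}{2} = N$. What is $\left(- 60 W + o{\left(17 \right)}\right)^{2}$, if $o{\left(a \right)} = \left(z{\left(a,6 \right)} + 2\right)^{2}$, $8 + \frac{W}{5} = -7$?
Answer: $30514576$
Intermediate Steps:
$z{\left(N,m \right)} = - 2 N$
$W = -75$ ($W = -40 + 5 \left(-7\right) = -40 - 35 = -75$)
$o{\left(a \right)} = \left(2 - 2 a\right)^{2}$ ($o{\left(a \right)} = \left(- 2 a + 2\right)^{2} = \left(2 - 2 a\right)^{2}$)
$\left(- 60 W + o{\left(17 \right)}\right)^{2} = \left(\left(-60\right) \left(-75\right) + 4 \left(-1 + 17\right)^{2}\right)^{2} = \left(4500 + 4 \cdot 16^{2}\right)^{2} = \left(4500 + 4 \cdot 256\right)^{2} = \left(4500 + 1024\right)^{2} = 5524^{2} = 30514576$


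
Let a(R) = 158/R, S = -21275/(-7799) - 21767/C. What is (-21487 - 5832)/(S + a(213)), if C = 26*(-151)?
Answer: -178169605005678/58787802971 ≈ -3030.7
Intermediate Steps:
C = -3926
S = 253286483/30618874 (S = -21275/(-7799) - 21767/(-3926) = -21275*(-1/7799) - 21767*(-1/3926) = 21275/7799 + 21767/3926 = 253286483/30618874 ≈ 8.2722)
(-21487 - 5832)/(S + a(213)) = (-21487 - 5832)/(253286483/30618874 + 158/213) = -27319/(253286483/30618874 + 158*(1/213)) = -27319/(253286483/30618874 + 158/213) = -27319/58787802971/6521820162 = -27319*6521820162/58787802971 = -178169605005678/58787802971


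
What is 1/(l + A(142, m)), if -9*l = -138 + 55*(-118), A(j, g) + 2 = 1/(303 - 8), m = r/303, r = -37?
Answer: 2655/1949959 ≈ 0.0013616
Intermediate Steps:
m = -37/303 ≈ -0.12211
A(j, g) = -589/295 (A(j, g) = -2 + 1/(303 - 8) = -2 + 1/295 = -589/295)
l = 6628/9 (l = -(-138 + 55*(-118))/9 = -(-138 - 6490)/9 = -⅑*(-6628) = 6628/9 ≈ 736.44)
1/(l + A(142, m)) = 1/(6628/9 - 589/295) = 1/(1949959/2655) = 2655/1949959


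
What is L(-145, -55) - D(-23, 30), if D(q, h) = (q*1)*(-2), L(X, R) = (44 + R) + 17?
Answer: -40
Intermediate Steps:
L(X, R) = 61 + R
D(q, h) = -2*q (D(q, h) = q*(-2) = -2*q)
L(-145, -55) - D(-23, 30) = (61 - 55) - (-2)*(-23) = 6 - 1*46 = 6 - 46 = -40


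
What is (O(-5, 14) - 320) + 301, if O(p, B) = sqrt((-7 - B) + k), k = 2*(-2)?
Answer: -19 + 5*I ≈ -19.0 + 5.0*I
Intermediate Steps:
k = -4
O(p, B) = sqrt(-11 - B) (O(p, B) = sqrt((-7 - B) - 4) = sqrt(-11 - B))
(O(-5, 14) - 320) + 301 = (sqrt(-11 - 1*14) - 320) + 301 = (sqrt(-11 - 14) - 320) + 301 = (sqrt(-25) - 320) + 301 = (5*I - 320) + 301 = (-320 + 5*I) + 301 = -19 + 5*I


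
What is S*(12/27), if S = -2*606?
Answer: -1616/3 ≈ -538.67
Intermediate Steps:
S = -1212
S*(12/27) = -14544/27 = -1212*4/9 = -1616/3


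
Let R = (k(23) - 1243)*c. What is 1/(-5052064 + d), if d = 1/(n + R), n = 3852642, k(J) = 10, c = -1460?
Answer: -5652822/28558418524607 ≈ -1.9794e-7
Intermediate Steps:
R = 1800180 (R = (10 - 1243)*(-1460) = -1233*(-1460) = 1800180)
d = 1/5652822 (d = 1/(3852642 + 1800180) = 1/5652822 ≈ 1.7690e-7)
1/(-5052064 + d) = 1/(-5052064 + 1/5652822) = 1/(-28558418524607/5652822) = -5652822/28558418524607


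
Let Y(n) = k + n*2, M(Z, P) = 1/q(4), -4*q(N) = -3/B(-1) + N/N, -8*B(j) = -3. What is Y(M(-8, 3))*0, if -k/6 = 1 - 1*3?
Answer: 0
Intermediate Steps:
B(j) = 3/8 (B(j) = -⅛*(-3) = 3/8)
k = 12 (k = -6*(1 - 1*3) = -6*(1 - 3) = -6*(-2) = 12)
q(N) = 7/4 (q(N) = -(-3/3/8 + N/N)/4 = -(-3*8/3 + 1)/4 = -(-8 + 1)/4 = -¼*(-7) = 7/4)
M(Z, P) = 4/7 (M(Z, P) = 1/(7/4) = 4/7)
Y(n) = 12 + 2*n (Y(n) = 12 + n*2 = 12 + 2*n)
Y(M(-8, 3))*0 = (12 + 2*(4/7))*0 = (12 + 8/7)*0 = (92/7)*0 = 0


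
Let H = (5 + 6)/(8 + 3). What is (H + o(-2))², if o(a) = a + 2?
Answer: 1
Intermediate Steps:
H = 1 (H = 11/11 = 11*(1/11) = 1)
o(a) = 2 + a
(H + o(-2))² = (1 + (2 - 2))² = (1 + 0)² = 1² = 1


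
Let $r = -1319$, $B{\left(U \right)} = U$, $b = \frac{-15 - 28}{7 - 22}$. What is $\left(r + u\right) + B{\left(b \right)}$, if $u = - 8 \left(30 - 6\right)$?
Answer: $- \frac{22622}{15} \approx -1508.1$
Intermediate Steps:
$b = \frac{43}{15}$ ($b = - \frac{43}{-15} = \left(-43\right) \left(- \frac{1}{15}\right) = \frac{43}{15} \approx 2.8667$)
$u = -192$ ($u = \left(-8\right) 24 = -192$)
$\left(r + u\right) + B{\left(b \right)} = \left(-1319 - 192\right) + \frac{43}{15} = -1511 + \frac{43}{15} = - \frac{22622}{15}$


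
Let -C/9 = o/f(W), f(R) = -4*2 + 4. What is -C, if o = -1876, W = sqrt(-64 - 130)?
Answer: 4221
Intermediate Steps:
W = I*sqrt(194) (W = sqrt(-194) = I*sqrt(194) ≈ 13.928*I)
f(R) = -4 (f(R) = -8 + 4 = -4)
C = -4221 (C = -(-16884)/(-4) = -(-16884)*(-1)/4 = -9*469 = -4221)
-C = -1*(-4221) = 4221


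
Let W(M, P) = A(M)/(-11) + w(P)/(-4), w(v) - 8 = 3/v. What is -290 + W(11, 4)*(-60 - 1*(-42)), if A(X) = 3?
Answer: -21623/88 ≈ -245.72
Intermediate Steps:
w(v) = 8 + 3/v
W(M, P) = -25/11 - 3/(4*P) (W(M, P) = 3/(-11) + (8 + 3/P)/(-4) = 3*(-1/11) + (8 + 3/P)*(-1/4) = -3/11 + (-2 - 3/(4*P)) = -25/11 - 3/(4*P))
-290 + W(11, 4)*(-60 - 1*(-42)) = -290 + ((1/44)*(-33 - 100*4)/4)*(-60 - 1*(-42)) = -290 + ((1/44)*(1/4)*(-33 - 400))*(-60 + 42) = -290 + ((1/44)*(1/4)*(-433))*(-18) = -290 - 433/176*(-18) = -290 + 3897/88 = -21623/88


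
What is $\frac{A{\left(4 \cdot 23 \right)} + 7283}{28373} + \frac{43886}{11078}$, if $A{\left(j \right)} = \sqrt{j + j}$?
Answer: $\frac{662929276}{157158047} + \frac{2 \sqrt{46}}{28373} \approx 4.2187$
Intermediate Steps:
$A{\left(j \right)} = \sqrt{2} \sqrt{j}$ ($A{\left(j \right)} = \sqrt{2 j} = \sqrt{2} \sqrt{j}$)
$\frac{A{\left(4 \cdot 23 \right)} + 7283}{28373} + \frac{43886}{11078} = \frac{\sqrt{2} \sqrt{4 \cdot 23} + 7283}{28373} + \frac{43886}{11078} = \left(\sqrt{2} \sqrt{92} + 7283\right) \frac{1}{28373} + 43886 \cdot \frac{1}{11078} = \left(\sqrt{2} \cdot 2 \sqrt{23} + 7283\right) \frac{1}{28373} + \frac{21943}{5539} = \left(2 \sqrt{46} + 7283\right) \frac{1}{28373} + \frac{21943}{5539} = \left(7283 + 2 \sqrt{46}\right) \frac{1}{28373} + \frac{21943}{5539} = \left(\frac{7283}{28373} + \frac{2 \sqrt{46}}{28373}\right) + \frac{21943}{5539} = \frac{662929276}{157158047} + \frac{2 \sqrt{46}}{28373}$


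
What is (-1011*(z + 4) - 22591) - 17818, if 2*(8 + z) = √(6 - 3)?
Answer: -36365 - 1011*√3/2 ≈ -37241.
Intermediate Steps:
z = -8 + √3/2 (z = -8 + √(6 - 3)/2 = -8 + √3/2 ≈ -7.1340)
(-1011*(z + 4) - 22591) - 17818 = (-1011*((-8 + √3/2) + 4) - 22591) - 17818 = (-1011*(-4 + √3/2) - 22591) - 17818 = ((4044 - 1011*√3/2) - 22591) - 17818 = (-18547 - 1011*√3/2) - 17818 = -36365 - 1011*√3/2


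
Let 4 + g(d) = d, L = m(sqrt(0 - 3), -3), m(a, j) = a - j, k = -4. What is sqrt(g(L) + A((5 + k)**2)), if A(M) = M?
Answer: 3**(1/4)*sqrt(I) ≈ 0.9306 + 0.9306*I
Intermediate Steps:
L = 3 + I*sqrt(3) (L = sqrt(0 - 3) - 1*(-3) = sqrt(-3) + 3 = I*sqrt(3) + 3 = 3 + I*sqrt(3) ≈ 3.0 + 1.732*I)
g(d) = -4 + d
sqrt(g(L) + A((5 + k)**2)) = sqrt((-4 + (3 + I*sqrt(3))) + (5 - 4)**2) = sqrt((-1 + I*sqrt(3)) + 1**2) = sqrt((-1 + I*sqrt(3)) + 1) = sqrt(I*sqrt(3)) = 3**(1/4)*sqrt(I)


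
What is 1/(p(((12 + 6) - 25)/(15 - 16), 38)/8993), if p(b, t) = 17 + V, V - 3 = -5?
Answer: 8993/15 ≈ 599.53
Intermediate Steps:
V = -2 (V = 3 - 5 = -2)
p(b, t) = 15 (p(b, t) = 17 - 2 = 15)
1/(p(((12 + 6) - 25)/(15 - 16), 38)/8993) = 1/(15/8993) = 8993/15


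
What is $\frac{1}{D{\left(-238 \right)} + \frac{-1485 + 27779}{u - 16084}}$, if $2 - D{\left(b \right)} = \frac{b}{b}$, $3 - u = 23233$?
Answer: $\frac{19657}{6510} \approx 3.0195$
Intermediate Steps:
$u = -23230$ ($u = 3 - 23233 = -23230$)
$D{\left(b \right)} = 1$ ($D{\left(b \right)} = 2 - \frac{b}{b} = 2 - 1 = 1$)
$\frac{1}{D{\left(-238 \right)} + \frac{-1485 + 27779}{u - 16084}} = \frac{1}{1 + \frac{-1485 + 27779}{-23230 - 16084}} = \frac{1}{1 + \frac{26294}{-39314}} = \frac{1}{1 + 26294 \left(- \frac{1}{39314}\right)} = \frac{1}{1 - \frac{13147}{19657}} = \frac{1}{\frac{6510}{19657}} = \frac{19657}{6510}$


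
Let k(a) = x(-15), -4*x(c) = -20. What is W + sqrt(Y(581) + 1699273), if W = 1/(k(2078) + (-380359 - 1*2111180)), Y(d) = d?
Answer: -1/2491534 + sqrt(1699854) ≈ 1303.8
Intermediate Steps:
x(c) = 5 (x(c) = -1/4*(-20) = 5)
k(a) = 5
W = -1/2491534 (W = 1/(5 + (-380359 - 1*2111180)) = 1/(5 + (-380359 - 2111180)) = 1/(5 - 2491539) = 1/(-2491534) = -1/2491534 ≈ -4.0136e-7)
W + sqrt(Y(581) + 1699273) = -1/2491534 + sqrt(581 + 1699273) = -1/2491534 + sqrt(1699854)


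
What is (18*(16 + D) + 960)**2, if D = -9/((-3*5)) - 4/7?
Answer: 1909515204/1225 ≈ 1.5588e+6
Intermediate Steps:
D = 1/35 (D = -9/(-15) - 4*1/7 = -9*(-1/15) - 4/7 = 3/5 - 4/7 = 1/35 ≈ 0.028571)
(18*(16 + D) + 960)**2 = (18*(16 + 1/35) + 960)**2 = (18*(561/35) + 960)**2 = (10098/35 + 960)**2 = (43698/35)**2 = 1909515204/1225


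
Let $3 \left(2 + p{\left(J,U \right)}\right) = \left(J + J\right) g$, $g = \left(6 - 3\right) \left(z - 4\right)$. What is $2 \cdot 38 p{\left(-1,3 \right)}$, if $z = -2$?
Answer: $760$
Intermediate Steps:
$g = -18$ ($g = \left(6 - 3\right) \left(-2 - 4\right) = 3 \left(-6\right) = -18$)
$p{\left(J,U \right)} = -2 - 12 J$ ($p{\left(J,U \right)} = -2 + \frac{\left(J + J\right) \left(-18\right)}{3} = -2 + \frac{2 J \left(-18\right)}{3} = -2 + \frac{\left(-36\right) J}{3} = -2 - 12 J$)
$2 \cdot 38 p{\left(-1,3 \right)} = 2 \cdot 38 \left(-2 - -12\right) = 76 \left(-2 + 12\right) = 76 \cdot 10 = 760$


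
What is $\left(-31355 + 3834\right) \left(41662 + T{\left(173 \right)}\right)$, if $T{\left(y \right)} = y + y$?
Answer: $-1156102168$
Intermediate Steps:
$T{\left(y \right)} = 2 y$
$\left(-31355 + 3834\right) \left(41662 + T{\left(173 \right)}\right) = \left(-31355 + 3834\right) \left(41662 + 2 \cdot 173\right) = - 27521 \left(41662 + 346\right) = \left(-27521\right) 42008 = -1156102168$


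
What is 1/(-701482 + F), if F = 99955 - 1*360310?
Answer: -1/961837 ≈ -1.0397e-6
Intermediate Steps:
F = -260355 (F = 99955 - 360310 = -260355)
1/(-701482 + F) = 1/(-701482 - 260355) = 1/(-961837) = -1/961837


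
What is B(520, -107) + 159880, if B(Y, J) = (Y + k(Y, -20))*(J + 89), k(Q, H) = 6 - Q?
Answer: 159772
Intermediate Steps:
B(Y, J) = 534 + 6*J (B(Y, J) = (Y + (6 - Y))*(J + 89) = 6*(89 + J) = 534 + 6*J)
B(520, -107) + 159880 = (534 + 6*(-107)) + 159880 = (534 - 642) + 159880 = -108 + 159880 = 159772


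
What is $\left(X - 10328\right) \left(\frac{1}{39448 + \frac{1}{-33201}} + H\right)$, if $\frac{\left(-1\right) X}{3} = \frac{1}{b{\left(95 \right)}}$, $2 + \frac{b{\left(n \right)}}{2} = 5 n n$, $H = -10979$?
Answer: $\frac{2233736186606495666682}{19699393939927} \approx 1.1339 \cdot 10^{8}$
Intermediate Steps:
$b{\left(n \right)} = -4 + 10 n^{2}$ ($b{\left(n \right)} = -4 + 2 \cdot 5 n n = -4 + 2 \cdot 5 n^{2} = -4 + 10 n^{2}$)
$X = - \frac{1}{30082}$ ($X = - \frac{3}{-4 + 10 \cdot 95^{2}} = - \frac{3}{-4 + 10 \cdot 9025} = - \frac{3}{-4 + 90250} = - \frac{3}{90246} = \left(-3\right) \frac{1}{90246} = - \frac{1}{30082} \approx -3.3242 \cdot 10^{-5}$)
$\left(X - 10328\right) \left(\frac{1}{39448 + \frac{1}{-33201}} + H\right) = \left(- \frac{1}{30082} - 10328\right) \left(\frac{1}{39448 + \frac{1}{-33201}} - 10979\right) = - \frac{310686897 \left(\frac{1}{39448 - \frac{1}{33201}} - 10979\right)}{30082} = - \frac{310686897 \left(\frac{1}{\frac{1309713047}{33201}} - 10979\right)}{30082} = - \frac{310686897 \left(\frac{33201}{1309713047} - 10979\right)}{30082} = \left(- \frac{310686897}{30082}\right) \left(- \frac{14379339509812}{1309713047}\right) = \frac{2233736186606495666682}{19699393939927}$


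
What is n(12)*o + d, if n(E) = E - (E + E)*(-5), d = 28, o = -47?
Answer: -6176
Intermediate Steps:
n(E) = 11*E (n(E) = E - 2*E*(-5) = E - (-10)*E = E + 10*E = 11*E)
n(12)*o + d = (11*12)*(-47) + 28 = 132*(-47) + 28 = -6204 + 28 = -6176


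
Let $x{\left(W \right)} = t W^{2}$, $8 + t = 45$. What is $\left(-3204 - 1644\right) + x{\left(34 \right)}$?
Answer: $37924$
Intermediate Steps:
$t = 37$ ($t = -8 + 45 = 37$)
$x{\left(W \right)} = 37 W^{2}$
$\left(-3204 - 1644\right) + x{\left(34 \right)} = \left(-3204 - 1644\right) + 37 \cdot 34^{2} = -4848 + 37 \cdot 1156 = -4848 + 42772 = 37924$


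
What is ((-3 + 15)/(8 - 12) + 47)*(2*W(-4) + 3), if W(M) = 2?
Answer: 308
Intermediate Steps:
((-3 + 15)/(8 - 12) + 47)*(2*W(-4) + 3) = ((-3 + 15)/(8 - 12) + 47)*(2*2 + 3) = (12/(-4) + 47)*(4 + 3) = (12*(-¼) + 47)*7 = (-3 + 47)*7 = 44*7 = 308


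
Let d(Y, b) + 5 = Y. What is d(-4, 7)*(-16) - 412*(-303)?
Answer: 124980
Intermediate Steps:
d(Y, b) = -5 + Y
d(-4, 7)*(-16) - 412*(-303) = (-5 - 4)*(-16) - 412*(-303) = -9*(-16) + 124836 = 144 + 124836 = 124980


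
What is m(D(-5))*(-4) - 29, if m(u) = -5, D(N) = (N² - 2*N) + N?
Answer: -9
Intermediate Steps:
D(N) = N² - N
m(D(-5))*(-4) - 29 = -5*(-4) - 29 = 20 - 29 = -9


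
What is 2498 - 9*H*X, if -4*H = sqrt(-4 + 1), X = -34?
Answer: 2498 - 153*I*sqrt(3)/2 ≈ 2498.0 - 132.5*I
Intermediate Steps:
H = -I*sqrt(3)/4 (H = -sqrt(-4 + 1)/4 = -I*sqrt(3)/4 ≈ -0.43301*I)
2498 - 9*H*X = 2498 - 9*(-I*sqrt(3)/4)*(-34) = 2498 - (-9*I*sqrt(3)/4)*(-34) = 2498 - 153*I*sqrt(3)/2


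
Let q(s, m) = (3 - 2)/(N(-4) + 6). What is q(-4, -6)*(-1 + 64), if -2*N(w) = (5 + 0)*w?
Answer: 63/16 ≈ 3.9375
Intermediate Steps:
N(w) = -5*w/2 (N(w) = -(5 + 0)*w/2 = -5*w/2)
q(s, m) = 1/16 (q(s, m) = (3 - 2)/(-5/2*(-4) + 6) = 1/(10 + 6) = 1/16)
q(-4, -6)*(-1 + 64) = (-1 + 64)/16 = (1/16)*63 = 63/16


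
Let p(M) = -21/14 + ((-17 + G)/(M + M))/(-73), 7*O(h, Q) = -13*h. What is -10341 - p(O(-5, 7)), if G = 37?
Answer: -19624343/1898 ≈ -10339.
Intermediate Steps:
O(h, Q) = -13*h/7 (O(h, Q) = (-13*h)/7 = -13*h/7)
p(M) = -3/2 - 10/(73*M) (p(M) = -21/14 + ((-17 + 37)/(M + M))/(-73) = -21*1/14 + (20/((2*M)))*(-1/73) = -3/2 + (20*(1/(2*M)))*(-1/73) = -3/2 + (10/M)*(-1/73) = -3/2 - 10/(73*M))
-10341 - p(O(-5, 7)) = -10341 - (-20 - (-2847)*(-5)/7)/(146*((-13/7*(-5)))) = -10341 - (-20 - 219*65/7)/(146*65/7) = -10341 - 7*(-20 - 14235/7)/(146*65) = -10341 - 7*(-14375)/(146*65*7) = -10341 - 1*(-2875/1898) = -10341 + 2875/1898 = -19624343/1898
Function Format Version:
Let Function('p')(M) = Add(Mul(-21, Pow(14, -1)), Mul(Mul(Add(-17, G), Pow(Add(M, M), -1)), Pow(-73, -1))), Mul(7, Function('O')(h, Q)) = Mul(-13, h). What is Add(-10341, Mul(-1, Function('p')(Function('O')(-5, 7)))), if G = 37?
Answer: Rational(-19624343, 1898) ≈ -10339.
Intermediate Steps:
Function('O')(h, Q) = Mul(Rational(-13, 7), h) (Function('O')(h, Q) = Mul(Rational(1, 7), Mul(-13, h)) = Mul(Rational(-13, 7), h))
Function('p')(M) = Add(Rational(-3, 2), Mul(Rational(-10, 73), Pow(M, -1))) (Function('p')(M) = Add(Mul(-21, Pow(14, -1)), Mul(Mul(Add(-17, 37), Pow(Add(M, M), -1)), Pow(-73, -1))) = Add(Mul(-21, Rational(1, 14)), Mul(Mul(20, Pow(Mul(2, M), -1)), Rational(-1, 73))) = Add(Rational(-3, 2), Mul(Mul(20, Mul(Rational(1, 2), Pow(M, -1))), Rational(-1, 73))) = Add(Rational(-3, 2), Mul(Mul(10, Pow(M, -1)), Rational(-1, 73))) = Add(Rational(-3, 2), Mul(Rational(-10, 73), Pow(M, -1))))
Add(-10341, Mul(-1, Function('p')(Function('O')(-5, 7)))) = Add(-10341, Mul(-1, Mul(Rational(1, 146), Pow(Mul(Rational(-13, 7), -5), -1), Add(-20, Mul(-219, Mul(Rational(-13, 7), -5)))))) = Add(-10341, Mul(-1, Mul(Rational(1, 146), Pow(Rational(65, 7), -1), Add(-20, Mul(-219, Rational(65, 7)))))) = Add(-10341, Mul(-1, Mul(Rational(1, 146), Rational(7, 65), Add(-20, Rational(-14235, 7))))) = Add(-10341, Mul(-1, Mul(Rational(1, 146), Rational(7, 65), Rational(-14375, 7)))) = Add(-10341, Mul(-1, Rational(-2875, 1898))) = Add(-10341, Rational(2875, 1898)) = Rational(-19624343, 1898)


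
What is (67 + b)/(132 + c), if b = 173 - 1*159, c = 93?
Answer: 9/25 ≈ 0.36000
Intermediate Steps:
b = 14 (b = 173 - 159 = 14)
(67 + b)/(132 + c) = (67 + 14)/(132 + 93) = 81/225 = 81*(1/225) = 9/25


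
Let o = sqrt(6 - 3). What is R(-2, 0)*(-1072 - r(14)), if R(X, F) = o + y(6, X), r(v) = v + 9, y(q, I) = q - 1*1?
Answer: -5475 - 1095*sqrt(3) ≈ -7371.6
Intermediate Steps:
y(q, I) = -1 + q (y(q, I) = q - 1 = -1 + q)
r(v) = 9 + v
o = sqrt(3) ≈ 1.7320
R(X, F) = 5 + sqrt(3) (R(X, F) = sqrt(3) + (-1 + 6) = sqrt(3) + 5 = 5 + sqrt(3))
R(-2, 0)*(-1072 - r(14)) = (5 + sqrt(3))*(-1072 - (9 + 14)) = (5 + sqrt(3))*(-1072 - 1*23) = (5 + sqrt(3))*(-1072 - 23) = (5 + sqrt(3))*(-1095) = -5475 - 1095*sqrt(3)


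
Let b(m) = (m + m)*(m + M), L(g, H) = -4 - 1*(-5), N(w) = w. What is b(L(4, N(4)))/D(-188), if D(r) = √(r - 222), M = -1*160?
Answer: 159*I*√410/205 ≈ 15.705*I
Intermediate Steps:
M = -160
L(g, H) = 1 (L(g, H) = -4 + 5 = 1)
b(m) = 2*m*(-160 + m) (b(m) = (m + m)*(m - 160) = (2*m)*(-160 + m) = 2*m*(-160 + m))
D(r) = √(-222 + r)
b(L(4, N(4)))/D(-188) = (2*1*(-160 + 1))/(√(-222 - 188)) = (2*1*(-159))/(√(-410)) = -318*(-I*√410/410) = -(-159)*I*√410/205 = 159*I*√410/205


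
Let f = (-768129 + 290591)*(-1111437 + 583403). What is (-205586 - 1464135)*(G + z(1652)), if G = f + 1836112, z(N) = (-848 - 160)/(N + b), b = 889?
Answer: -50945082016549270756/121 ≈ -4.2103e+17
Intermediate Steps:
f = 252156300292 (f = -477538*(-528034) = 252156300292)
z(N) = -1008/(889 + N) (z(N) = (-848 - 160)/(N + 889) = -1008/(889 + N))
G = 252158136404 (G = 252156300292 + 1836112 = 252158136404)
(-205586 - 1464135)*(G + z(1652)) = (-205586 - 1464135)*(252158136404 - 1008/(889 + 1652)) = -1669721*(252158136404 - 1008/2541) = -1669721*(252158136404 - 1008*1/2541) = -1669721*(252158136404 - 48/121) = -1669721*30511134504836/121 = -50945082016549270756/121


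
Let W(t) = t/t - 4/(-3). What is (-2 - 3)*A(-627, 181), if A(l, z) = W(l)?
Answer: -35/3 ≈ -11.667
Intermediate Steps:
W(t) = 7/3 (W(t) = 1 - 4*(-⅓) = 1 + 4/3 = 7/3)
A(l, z) = 7/3
(-2 - 3)*A(-627, 181) = (-2 - 3)*(7/3) = -5*7/3 = -35/3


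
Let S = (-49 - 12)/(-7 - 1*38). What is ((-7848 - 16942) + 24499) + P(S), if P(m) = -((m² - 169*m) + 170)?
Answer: -473341/2025 ≈ -233.75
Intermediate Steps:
S = 61/45 (S = -61/(-7 - 38) = -61/(-45) = -61*(-1/45) = 61/45 ≈ 1.3556)
P(m) = -170 - m² + 169*m (P(m) = -(170 + m² - 169*m) = -170 - m² + 169*m)
((-7848 - 16942) + 24499) + P(S) = ((-7848 - 16942) + 24499) + (-170 - (61/45)² + 169*(61/45)) = (-24790 + 24499) + (-170 - 1*3721/2025 + 10309/45) = -291 + (-170 - 3721/2025 + 10309/45) = -291 + 115934/2025 = -473341/2025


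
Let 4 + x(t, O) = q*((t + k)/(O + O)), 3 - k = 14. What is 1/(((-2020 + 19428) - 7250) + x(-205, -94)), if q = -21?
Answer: 47/476104 ≈ 9.8718e-5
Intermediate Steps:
k = -11 (k = 3 - 1*14 = 3 - 14 = -11)
x(t, O) = -4 - 21*(-11 + t)/(2*O) (x(t, O) = -4 - 21*(t - 11)/(O + O) = -4 - 21*(-11 + t)/(2*O))
1/(((-2020 + 19428) - 7250) + x(-205, -94)) = 1/(((-2020 + 19428) - 7250) + (1/2)*(231 - 21*(-205) - 8*(-94))/(-94)) = 1/((17408 - 7250) + (1/2)*(-1/94)*(231 + 4305 + 752)) = 1/(10158 + (1/2)*(-1/94)*5288) = 1/(10158 - 1322/47) = 1/(476104/47) = 47/476104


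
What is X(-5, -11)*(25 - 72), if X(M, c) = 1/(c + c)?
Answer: 47/22 ≈ 2.1364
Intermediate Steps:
X(M, c) = 1/(2*c)
X(-5, -11)*(25 - 72) = ((½)/(-11))*(25 - 72) = ((½)*(-1/11))*(-47) = -1/22*(-47) = 47/22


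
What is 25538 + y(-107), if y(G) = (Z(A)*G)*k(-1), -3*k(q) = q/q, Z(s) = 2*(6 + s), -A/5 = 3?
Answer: 24896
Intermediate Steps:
A = -15 (A = -5*3 = -15)
Z(s) = 12 + 2*s
k(q) = -1/3 (k(q) = -q/(3*q) = -1/3*1 = -1/3)
y(G) = 6*G (y(G) = ((12 + 2*(-15))*G)*(-1/3) = ((12 - 30)*G)*(-1/3) = -18*G*(-1/3) = 6*G)
25538 + y(-107) = 25538 + 6*(-107) = 25538 - 642 = 24896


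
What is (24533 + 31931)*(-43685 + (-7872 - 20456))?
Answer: -4066142032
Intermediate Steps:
(24533 + 31931)*(-43685 + (-7872 - 20456)) = 56464*(-43685 - 28328) = 56464*(-72013) = -4066142032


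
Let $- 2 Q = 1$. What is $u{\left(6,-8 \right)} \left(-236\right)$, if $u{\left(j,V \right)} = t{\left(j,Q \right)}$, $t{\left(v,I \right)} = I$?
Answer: $118$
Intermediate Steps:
$Q = - \frac{1}{2}$ ($Q = \left(- \frac{1}{2}\right) 1 = - \frac{1}{2} \approx -0.5$)
$u{\left(j,V \right)} = - \frac{1}{2}$
$u{\left(6,-8 \right)} \left(-236\right) = \left(- \frac{1}{2}\right) \left(-236\right) = 118$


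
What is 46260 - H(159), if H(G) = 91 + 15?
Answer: 46154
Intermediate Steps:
H(G) = 106
46260 - H(159) = 46260 - 1*106 = 46260 - 106 = 46154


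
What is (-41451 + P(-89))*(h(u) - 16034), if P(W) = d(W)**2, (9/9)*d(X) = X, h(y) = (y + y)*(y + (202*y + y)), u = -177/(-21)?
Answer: -3039647780/7 ≈ -4.3424e+8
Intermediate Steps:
u = 59/7 (u = -177*(-1/21) = 59/7 ≈ 8.4286)
h(y) = 408*y**2 (h(y) = (2*y)*(y + 203*y) = (2*y)*(204*y) = 408*y**2)
d(X) = X
P(W) = W**2
(-41451 + P(-89))*(h(u) - 16034) = (-41451 + (-89)**2)*(408*(59/7)**2 - 16034) = (-41451 + 7921)*(408*(3481/49) - 16034) = -33530*(1420248/49 - 16034) = -33530*634582/49 = -3039647780/7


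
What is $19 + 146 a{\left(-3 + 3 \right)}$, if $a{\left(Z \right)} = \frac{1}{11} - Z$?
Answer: $\frac{355}{11} \approx 32.273$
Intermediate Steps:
$a{\left(Z \right)} = \frac{1}{11} - Z$
$19 + 146 a{\left(-3 + 3 \right)} = 19 + 146 \left(\frac{1}{11} - \left(-3 + 3\right)\right) = 19 + 146 \left(\frac{1}{11} - 0\right) = 19 + 146 \left(\frac{1}{11} + 0\right) = 19 + 146 \cdot \frac{1}{11} = 19 + \frac{146}{11} = \frac{355}{11}$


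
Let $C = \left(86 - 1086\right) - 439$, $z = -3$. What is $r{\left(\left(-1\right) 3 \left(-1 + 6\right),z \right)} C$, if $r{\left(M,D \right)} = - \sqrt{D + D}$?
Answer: $1439 i \sqrt{6} \approx 3524.8 i$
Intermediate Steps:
$r{\left(M,D \right)} = - \sqrt{2} \sqrt{D}$ ($r{\left(M,D \right)} = - \sqrt{2 D} = - \sqrt{2} \sqrt{D}$)
$C = -1439$ ($C = -1000 - 439 = -1439$)
$r{\left(\left(-1\right) 3 \left(-1 + 6\right),z \right)} C = - \sqrt{2} \sqrt{-3} \left(-1439\right) = - \sqrt{2} i \sqrt{3} \left(-1439\right) = - i \sqrt{6} \left(-1439\right) = 1439 i \sqrt{6}$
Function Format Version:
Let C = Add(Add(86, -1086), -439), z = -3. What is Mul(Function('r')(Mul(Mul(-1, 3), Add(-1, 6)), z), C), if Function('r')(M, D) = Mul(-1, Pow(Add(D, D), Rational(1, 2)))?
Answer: Mul(1439, I, Pow(6, Rational(1, 2))) ≈ Mul(3524.8, I)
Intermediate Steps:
Function('r')(M, D) = Mul(-1, Pow(2, Rational(1, 2)), Pow(D, Rational(1, 2))) (Function('r')(M, D) = Mul(-1, Pow(Mul(2, D), Rational(1, 2))) = Mul(-1, Mul(Pow(2, Rational(1, 2)), Pow(D, Rational(1, 2)))) = Mul(-1, Pow(2, Rational(1, 2)), Pow(D, Rational(1, 2))))
C = -1439 (C = Add(-1000, -439) = -1439)
Mul(Function('r')(Mul(Mul(-1, 3), Add(-1, 6)), z), C) = Mul(Mul(-1, Pow(2, Rational(1, 2)), Pow(-3, Rational(1, 2))), -1439) = Mul(Mul(-1, Pow(2, Rational(1, 2)), Mul(I, Pow(3, Rational(1, 2)))), -1439) = Mul(Mul(-1, I, Pow(6, Rational(1, 2))), -1439) = Mul(1439, I, Pow(6, Rational(1, 2)))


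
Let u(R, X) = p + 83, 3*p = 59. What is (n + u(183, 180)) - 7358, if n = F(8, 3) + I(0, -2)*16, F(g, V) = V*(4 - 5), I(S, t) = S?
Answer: -21775/3 ≈ -7258.3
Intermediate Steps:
p = 59/3 (p = (⅓)*59 = 59/3 ≈ 19.667)
u(R, X) = 308/3 (u(R, X) = 59/3 + 83 = 308/3)
F(g, V) = -V (F(g, V) = V*(-1) = -V)
n = -3 (n = -1*3 + 0*16 = -3 + 0 = -3)
(n + u(183, 180)) - 7358 = (-3 + 308/3) - 7358 = 299/3 - 7358 = -21775/3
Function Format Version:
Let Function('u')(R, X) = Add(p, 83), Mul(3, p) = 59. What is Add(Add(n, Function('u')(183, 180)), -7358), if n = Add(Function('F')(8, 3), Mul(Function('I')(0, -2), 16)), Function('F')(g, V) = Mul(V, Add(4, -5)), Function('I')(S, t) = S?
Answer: Rational(-21775, 3) ≈ -7258.3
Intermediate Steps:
p = Rational(59, 3) (p = Mul(Rational(1, 3), 59) = Rational(59, 3) ≈ 19.667)
Function('u')(R, X) = Rational(308, 3) (Function('u')(R, X) = Add(Rational(59, 3), 83) = Rational(308, 3))
Function('F')(g, V) = Mul(-1, V) (Function('F')(g, V) = Mul(V, -1) = Mul(-1, V))
n = -3 (n = Add(Mul(-1, 3), Mul(0, 16)) = Add(-3, 0) = -3)
Add(Add(n, Function('u')(183, 180)), -7358) = Add(Add(-3, Rational(308, 3)), -7358) = Add(Rational(299, 3), -7358) = Rational(-21775, 3)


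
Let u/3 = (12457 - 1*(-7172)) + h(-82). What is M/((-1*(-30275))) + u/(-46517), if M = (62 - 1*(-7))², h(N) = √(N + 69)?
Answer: -1561336488/1408302175 - 3*I*√13/46517 ≈ -1.1087 - 0.00023253*I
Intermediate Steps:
h(N) = √(69 + N)
M = 4761 (M = (62 + 7)² = 69² = 4761)
u = 58887 + 3*I*√13 (u = 3*((12457 - 1*(-7172)) + √(69 - 82)) = 3*((12457 + 7172) + √(-13)) = 3*(19629 + I*√13) = 58887 + 3*I*√13 ≈ 58887.0 + 10.817*I)
M/((-1*(-30275))) + u/(-46517) = 4761/((-1*(-30275))) + (58887 + 3*I*√13)/(-46517) = 4761/30275 + (58887 + 3*I*√13)*(-1/46517) = 4761*(1/30275) + (-58887/46517 - 3*I*√13/46517) = 4761/30275 + (-58887/46517 - 3*I*√13/46517) = -1561336488/1408302175 - 3*I*√13/46517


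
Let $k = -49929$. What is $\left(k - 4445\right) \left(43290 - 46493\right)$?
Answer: $174159922$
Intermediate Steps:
$\left(k - 4445\right) \left(43290 - 46493\right) = \left(-49929 - 4445\right) \left(43290 - 46493\right) = \left(-54374\right) \left(-3203\right) = 174159922$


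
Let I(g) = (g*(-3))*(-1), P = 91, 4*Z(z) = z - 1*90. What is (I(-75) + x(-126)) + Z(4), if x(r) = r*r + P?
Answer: 31441/2 ≈ 15721.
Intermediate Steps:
Z(z) = -45/2 + z/4 (Z(z) = (z - 1*90)/4 = (z - 90)/4 = (-90 + z)/4 = -45/2 + z/4)
I(g) = 3*g (I(g) = -3*g*(-1) = 3*g)
x(r) = 91 + r² (x(r) = r*r + 91 = r² + 91 = 91 + r²)
(I(-75) + x(-126)) + Z(4) = (3*(-75) + (91 + (-126)²)) + (-45/2 + (¼)*4) = (-225 + (91 + 15876)) + (-45/2 + 1) = (-225 + 15967) - 43/2 = 15742 - 43/2 = 31441/2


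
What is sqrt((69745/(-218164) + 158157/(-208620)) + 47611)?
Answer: 2*sqrt(1189023816733552669790)/316065095 ≈ 218.20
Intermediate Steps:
sqrt((69745/(-218164) + 158157/(-208620)) + 47611) = sqrt((69745*(-1/218164) + 158157*(-1/208620)) + 47611) = sqrt((-69745/218164 - 17573/23180) + 47611) = sqrt(-340655317/316065095 + 47611) = sqrt(15047834582728/316065095) = 2*sqrt(1189023816733552669790)/316065095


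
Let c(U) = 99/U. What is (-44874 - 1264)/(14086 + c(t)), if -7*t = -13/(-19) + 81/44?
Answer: -48698659/14578099 ≈ -3.3405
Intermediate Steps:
t = -2111/5852 (t = -(-13/(-19) + 81/44)/7 = -(-13*(-1/19) + 81*(1/44))/7 = -(13/19 + 81/44)/7 = -⅐*2111/836 = -2111/5852 ≈ -0.36073)
(-44874 - 1264)/(14086 + c(t)) = (-44874 - 1264)/(14086 + 99/(-2111/5852)) = -46138/(14086 + 99*(-5852/2111)) = -46138/(14086 - 579348/2111) = -46138/29156198/2111 = -46138*2111/29156198 = -48698659/14578099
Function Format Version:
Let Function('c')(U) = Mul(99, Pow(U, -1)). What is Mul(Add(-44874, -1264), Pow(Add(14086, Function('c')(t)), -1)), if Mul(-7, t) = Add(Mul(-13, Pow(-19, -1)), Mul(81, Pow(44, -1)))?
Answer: Rational(-48698659, 14578099) ≈ -3.3405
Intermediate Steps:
t = Rational(-2111, 5852) (t = Mul(Rational(-1, 7), Add(Mul(-13, Pow(-19, -1)), Mul(81, Pow(44, -1)))) = Mul(Rational(-1, 7), Add(Mul(-13, Rational(-1, 19)), Mul(81, Rational(1, 44)))) = Mul(Rational(-1, 7), Add(Rational(13, 19), Rational(81, 44))) = Mul(Rational(-1, 7), Rational(2111, 836)) = Rational(-2111, 5852) ≈ -0.36073)
Mul(Add(-44874, -1264), Pow(Add(14086, Function('c')(t)), -1)) = Mul(Add(-44874, -1264), Pow(Add(14086, Mul(99, Pow(Rational(-2111, 5852), -1))), -1)) = Mul(-46138, Pow(Add(14086, Mul(99, Rational(-5852, 2111))), -1)) = Mul(-46138, Pow(Add(14086, Rational(-579348, 2111)), -1)) = Mul(-46138, Pow(Rational(29156198, 2111), -1)) = Mul(-46138, Rational(2111, 29156198)) = Rational(-48698659, 14578099)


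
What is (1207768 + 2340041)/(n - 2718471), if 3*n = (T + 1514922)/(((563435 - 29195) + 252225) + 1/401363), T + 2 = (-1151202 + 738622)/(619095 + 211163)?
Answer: -232450263548847175295178/178112505816495624034987 ≈ -1.3051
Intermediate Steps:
T = -1036548/415129 (T = -2 + (-1151202 + 738622)/(619095 + 211163) = -2 - 412580/830258 = -2 - 412580*1/830258 = -2 - 206290/415129 = -1036548/415129 ≈ -2.4969)
n = 42068663393677595/65519384935560842 (n = ((-1036548/415129 + 1514922)/(((563435 - 29195) + 252225) + 1/401363))/3 = (628887018390/(415129*((534240 + 252225) + 1/401363)))/3 = (628887018390/(415129*(786465 + 1/401363)))/3 = (628887018390/(415129*(315657951796/401363)))/3 = ((628887018390/415129)*(401363/315657951796))/3 = (1/3)*(126205990181032785/65519384935560842) = 42068663393677595/65519384935560842 ≈ 0.64208)
(1207768 + 2340041)/(n - 2718471) = (1207768 + 2340041)/(42068663393677595/65519384935560842 - 2718471) = 3547809/(-178112505816495624034987/65519384935560842) = 3547809*(-65519384935560842/178112505816495624034987) = -232450263548847175295178/178112505816495624034987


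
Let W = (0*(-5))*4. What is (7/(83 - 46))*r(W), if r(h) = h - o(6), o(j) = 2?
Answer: -14/37 ≈ -0.37838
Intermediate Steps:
W = 0 (W = 0*4 = 0)
r(h) = -2 + h (r(h) = h - 1*2 = h - 2 = -2 + h)
(7/(83 - 46))*r(W) = (7/(83 - 46))*(-2 + 0) = (7/37)*(-2) = -14/37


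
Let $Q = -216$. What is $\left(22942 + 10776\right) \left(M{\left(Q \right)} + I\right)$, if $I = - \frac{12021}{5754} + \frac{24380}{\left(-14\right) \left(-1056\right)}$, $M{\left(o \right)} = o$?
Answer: $- \frac{1847659829035}{253176} \approx -7.2979 \cdot 10^{6}$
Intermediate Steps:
$I = - \frac{222833}{506352}$ ($I = \left(-12021\right) \frac{1}{5754} + \frac{24380}{14784} = - \frac{4007}{1918} + 24380 \cdot \frac{1}{14784} = - \frac{4007}{1918} + \frac{6095}{3696} = - \frac{222833}{506352} \approx -0.44008$)
$\left(22942 + 10776\right) \left(M{\left(Q \right)} + I\right) = \left(22942 + 10776\right) \left(-216 - \frac{222833}{506352}\right) = 33718 \left(- \frac{109594865}{506352}\right) = - \frac{1847659829035}{253176}$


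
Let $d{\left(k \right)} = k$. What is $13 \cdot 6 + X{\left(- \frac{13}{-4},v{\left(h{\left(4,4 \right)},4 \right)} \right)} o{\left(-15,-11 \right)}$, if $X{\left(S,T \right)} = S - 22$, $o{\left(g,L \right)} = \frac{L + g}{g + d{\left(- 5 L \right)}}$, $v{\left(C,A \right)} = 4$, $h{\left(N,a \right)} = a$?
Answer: $\frac{1443}{16} \approx 90.188$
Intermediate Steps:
$o{\left(g,L \right)} = \frac{L + g}{g - 5 L}$
$X{\left(S,T \right)} = -22 + S$
$13 \cdot 6 + X{\left(- \frac{13}{-4},v{\left(h{\left(4,4 \right)},4 \right)} \right)} o{\left(-15,-11 \right)} = 13 \cdot 6 + \left(-22 - \frac{13}{-4}\right) \frac{-11 - 15}{-15 - -55} = 78 + \left(-22 - - \frac{13}{4}\right) \frac{1}{-15 + 55} \left(-26\right) = 78 + \left(-22 + \frac{13}{4}\right) \frac{1}{40} \left(-26\right) = 78 - \frac{75 \cdot \frac{1}{40} \left(-26\right)}{4} = 78 - - \frac{195}{16} = 78 + \frac{195}{16} = \frac{1443}{16}$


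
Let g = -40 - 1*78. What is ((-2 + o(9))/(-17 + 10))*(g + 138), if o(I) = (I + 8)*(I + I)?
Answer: -6080/7 ≈ -868.57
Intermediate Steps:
o(I) = 2*I*(8 + I) (o(I) = (8 + I)*(2*I) = 2*I*(8 + I))
g = -118 (g = -40 - 78 = -118)
((-2 + o(9))/(-17 + 10))*(g + 138) = ((-2 + 2*9*(8 + 9))/(-17 + 10))*(-118 + 138) = ((-2 + 2*9*17)/(-7))*20 = ((-2 + 306)*(-⅐))*20 = (304*(-⅐))*20 = -304/7*20 = -6080/7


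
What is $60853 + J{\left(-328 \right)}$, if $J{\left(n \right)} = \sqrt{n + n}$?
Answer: $60853 + 4 i \sqrt{41} \approx 60853.0 + 25.612 i$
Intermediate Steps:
$J{\left(n \right)} = \sqrt{2} \sqrt{n}$ ($J{\left(n \right)} = \sqrt{2 n} = \sqrt{2} \sqrt{n}$)
$60853 + J{\left(-328 \right)} = 60853 + \sqrt{2} \sqrt{-328} = 60853 + \sqrt{2} \cdot 2 i \sqrt{82} = 60853 + 4 i \sqrt{41}$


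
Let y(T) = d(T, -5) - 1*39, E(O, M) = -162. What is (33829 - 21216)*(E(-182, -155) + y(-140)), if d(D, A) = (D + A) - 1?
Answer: -4376711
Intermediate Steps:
d(D, A) = -1 + A + D (d(D, A) = (A + D) - 1 = -1 + A + D)
y(T) = -45 + T (y(T) = (-1 - 5 + T) - 1*39 = (-6 + T) - 39 = -45 + T)
(33829 - 21216)*(E(-182, -155) + y(-140)) = (33829 - 21216)*(-162 + (-45 - 140)) = 12613*(-162 - 185) = 12613*(-347) = -4376711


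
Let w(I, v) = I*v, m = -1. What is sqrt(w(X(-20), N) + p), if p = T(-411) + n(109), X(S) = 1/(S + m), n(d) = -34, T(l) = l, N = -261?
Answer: 2*I*sqrt(5299)/7 ≈ 20.798*I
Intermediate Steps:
X(S) = 1/(-1 + S) (X(S) = 1/(S - 1) = 1/(-1 + S))
p = -445 (p = -411 - 34 = -445)
sqrt(w(X(-20), N) + p) = sqrt(-261/(-1 - 20) - 445) = sqrt(-261/(-21) - 445) = sqrt(-1/21*(-261) - 445) = sqrt(87/7 - 445) = sqrt(-3028/7) = 2*I*sqrt(5299)/7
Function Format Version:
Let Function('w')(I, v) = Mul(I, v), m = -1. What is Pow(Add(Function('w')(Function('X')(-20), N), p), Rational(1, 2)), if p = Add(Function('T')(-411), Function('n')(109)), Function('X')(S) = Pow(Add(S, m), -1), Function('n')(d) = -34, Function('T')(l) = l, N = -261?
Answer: Mul(Rational(2, 7), I, Pow(5299, Rational(1, 2))) ≈ Mul(20.798, I)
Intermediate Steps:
Function('X')(S) = Pow(Add(-1, S), -1) (Function('X')(S) = Pow(Add(S, -1), -1) = Pow(Add(-1, S), -1))
p = -445 (p = Add(-411, -34) = -445)
Pow(Add(Function('w')(Function('X')(-20), N), p), Rational(1, 2)) = Pow(Add(Mul(Pow(Add(-1, -20), -1), -261), -445), Rational(1, 2)) = Pow(Add(Mul(Pow(-21, -1), -261), -445), Rational(1, 2)) = Pow(Add(Mul(Rational(-1, 21), -261), -445), Rational(1, 2)) = Pow(Add(Rational(87, 7), -445), Rational(1, 2)) = Pow(Rational(-3028, 7), Rational(1, 2)) = Mul(Rational(2, 7), I, Pow(5299, Rational(1, 2)))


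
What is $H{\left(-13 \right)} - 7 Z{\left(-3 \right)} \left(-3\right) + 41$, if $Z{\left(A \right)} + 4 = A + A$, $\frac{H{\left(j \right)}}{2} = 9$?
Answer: $-3739$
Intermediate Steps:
$H{\left(j \right)} = 18$ ($H{\left(j \right)} = 2 \cdot 9 = 18$)
$Z{\left(A \right)} = -4 + 2 A$ ($Z{\left(A \right)} = -4 + \left(A + A\right) = -4 + 2 A$)
$H{\left(-13 \right)} - 7 Z{\left(-3 \right)} \left(-3\right) + 41 = 18 - 7 \left(-4 + 2 \left(-3\right)\right) \left(-3\right) + 41 = 18 - 7 \left(-4 - 6\right) \left(-3\right) + 41 = 18 \left(-7\right) \left(-10\right) \left(-3\right) + 41 = 18 \cdot 70 \left(-3\right) + 41 = 18 \left(-210\right) + 41 = -3780 + 41 = -3739$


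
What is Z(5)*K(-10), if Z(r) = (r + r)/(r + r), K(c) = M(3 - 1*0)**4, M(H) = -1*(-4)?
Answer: 256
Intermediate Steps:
M(H) = 4
K(c) = 256 (K(c) = 4**4 = 256)
Z(r) = 1 (Z(r) = (2*r)/((2*r)) = (2*r)*(1/(2*r)) = 1)
Z(5)*K(-10) = 1*256 = 256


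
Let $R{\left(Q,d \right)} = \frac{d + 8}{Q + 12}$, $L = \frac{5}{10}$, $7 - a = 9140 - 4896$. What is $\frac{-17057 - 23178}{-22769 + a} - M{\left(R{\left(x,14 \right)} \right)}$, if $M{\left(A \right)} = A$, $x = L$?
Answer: $- \frac{182389}{675150} \approx -0.27015$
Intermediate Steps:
$a = -4237$ ($a = 7 - \left(9140 - 4896\right) = 7 - 4244 = -4237$)
$L = \frac{1}{2}$ ($L = 5 \cdot \frac{1}{10} = \frac{1}{2} \approx 0.5$)
$x = \frac{1}{2} \approx 0.5$
$R{\left(Q,d \right)} = \frac{8 + d}{12 + Q}$
$\frac{-17057 - 23178}{-22769 + a} - M{\left(R{\left(x,14 \right)} \right)} = \frac{-17057 - 23178}{-22769 - 4237} - \frac{8 + 14}{12 + \frac{1}{2}} = - \frac{40235}{-27006} - \frac{1}{\frac{25}{2}} \cdot 22 = \left(-40235\right) \left(- \frac{1}{27006}\right) - \frac{2}{25} \cdot 22 = \frac{40235}{27006} - \frac{44}{25} = - \frac{182389}{675150}$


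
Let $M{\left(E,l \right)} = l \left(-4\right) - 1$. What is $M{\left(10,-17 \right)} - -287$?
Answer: $354$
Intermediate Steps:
$M{\left(E,l \right)} = -1 - 4 l$ ($M{\left(E,l \right)} = - 4 l - 1 = -1 - 4 l$)
$M{\left(10,-17 \right)} - -287 = \left(-1 - -68\right) - -287 = \left(-1 + 68\right) + 287 = 67 + 287 = 354$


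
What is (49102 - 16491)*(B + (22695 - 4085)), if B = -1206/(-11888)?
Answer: 3607378044673/5944 ≈ 6.0689e+8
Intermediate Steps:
B = 603/5944 (B = -1206*(-1/11888) = 603/5944 ≈ 0.10145)
(49102 - 16491)*(B + (22695 - 4085)) = (49102 - 16491)*(603/5944 + (22695 - 4085)) = 32611*(603/5944 + 18610) = 32611*(110618443/5944) = 3607378044673/5944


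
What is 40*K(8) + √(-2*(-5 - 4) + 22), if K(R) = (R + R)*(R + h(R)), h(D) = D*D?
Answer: 46080 + 2*√10 ≈ 46086.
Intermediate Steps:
h(D) = D²
K(R) = 2*R*(R + R²) (K(R) = (R + R)*(R + R²) = (2*R)*(R + R²) = 2*R*(R + R²))
40*K(8) + √(-2*(-5 - 4) + 22) = 40*(2*8²*(1 + 8)) + √(-2*(-5 - 4) + 22) = 40*(2*64*9) + √(-2*(-9) + 22) = 40*1152 + √(18 + 22) = 46080 + √40 = 46080 + 2*√10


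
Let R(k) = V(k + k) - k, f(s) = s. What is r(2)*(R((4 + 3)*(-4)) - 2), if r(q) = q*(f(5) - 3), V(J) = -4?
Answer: 88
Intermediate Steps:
r(q) = 2*q (r(q) = q*(5 - 3) = q*2 = 2*q)
R(k) = -4 - k
r(2)*(R((4 + 3)*(-4)) - 2) = (2*2)*((-4 - (4 + 3)*(-4)) - 2) = 4*((-4 - 7*(-4)) - 2) = 4*((-4 - 1*(-28)) - 2) = 4*((-4 + 28) - 2) = 4*(24 - 2) = 4*22 = 88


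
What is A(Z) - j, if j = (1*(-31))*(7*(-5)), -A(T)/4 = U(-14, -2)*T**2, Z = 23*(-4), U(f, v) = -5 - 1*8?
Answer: 439043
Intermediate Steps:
U(f, v) = -13 (U(f, v) = -5 - 8 = -13)
Z = -92
A(T) = 52*T**2 (A(T) = -(-52)*T**2 = 52*T**2)
j = 1085 (j = -31*(-35) = 1085)
A(Z) - j = 52*(-92)**2 - 1*1085 = 52*8464 - 1085 = 440128 - 1085 = 439043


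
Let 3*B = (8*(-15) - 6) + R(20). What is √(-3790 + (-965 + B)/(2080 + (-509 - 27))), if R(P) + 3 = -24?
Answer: I*√141198221/193 ≈ 61.568*I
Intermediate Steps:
R(P) = -27 (R(P) = -3 - 24 = -27)
B = -51 (B = ((8*(-15) - 6) - 27)/3 = ((-120 - 6) - 27)/3 = (-126 - 27)/3 = (⅓)*(-153) = -51)
√(-3790 + (-965 + B)/(2080 + (-509 - 27))) = √(-3790 + (-965 - 51)/(2080 + (-509 - 27))) = √(-3790 - 1016/(2080 - 536)) = √(-3790 - 1016/1544) = √(-3790 - 1016*1/1544) = √(-3790 - 127/193) = √(-731597/193) = I*√141198221/193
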